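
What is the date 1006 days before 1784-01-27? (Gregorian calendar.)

April 26, 1781

−365 (one year) → Jan 27, 1783 (641 left).
−365 (one year) → Jan 27, 1782 (276 left).
−27 → Dec 31, 1781 (end of Dec, 31 days; 249 left).
−31 → Nov 30, 1781 (end of Nov, 30 days; 218 left).
−30 → Oct 31, 1781 (end of Oct, 31 days; 188 left).
−31 → Sep 30, 1781 (end of Sep, 30 days; 157 left).
−30 → Aug 31, 1781 (end of Aug, 31 days; 127 left).
−31 → Jul 31, 1781 (end of Jul, 31 days; 96 left).
−31 → Jun 30, 1781 (end of Jun, 30 days; 65 left).
−30 → May 31, 1781 (end of May, 31 days; 35 left).
−31 → Apr 30, 1781 (end of Apr, 30 days; 4 left).
−4 → Apr 26, 1781.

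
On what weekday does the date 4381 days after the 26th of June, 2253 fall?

Saturday

Jun 26, 2253 is a Sunday.
4381 mod 7 = 6, so 4381 days after a Sunday is Sunday + 6 = Saturday.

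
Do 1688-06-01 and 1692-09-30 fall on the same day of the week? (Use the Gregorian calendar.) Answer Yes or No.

From Jun 1, 1688 to Sep 30, 1692 is 1582 days.
1582 mod 7 = 0, so they are the same weekday.
(Jun 1, 1688 is a Tuesday; Sep 30, 1692 is a Tuesday.)

Yes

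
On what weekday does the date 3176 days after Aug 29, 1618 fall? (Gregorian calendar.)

Aug 29, 1618 is a Wednesday.
3176 mod 7 = 5, so 3176 days after a Wednesday is Wednesday + 5 = Monday.

Monday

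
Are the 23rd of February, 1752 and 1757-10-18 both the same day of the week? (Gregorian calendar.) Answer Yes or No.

From Feb 23, 1752 to Oct 18, 1757 is 2064 days.
2064 mod 7 = 6, so they are different weekdays.
(Feb 23, 1752 is a Wednesday; Oct 18, 1757 is a Tuesday.)

No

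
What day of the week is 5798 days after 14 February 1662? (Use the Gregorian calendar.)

First find the weekday of Feb 14, 1662. Doomsday rule: the anchor day for the 1600s is Tuesday. For year 62: 62÷12 = 5 r 2, and 2÷4 = 0, so 5+2+0 = 7.
Tuesday + 7 ≡ Tuesday — that's 1662's doomsday.
In February the doomsday date is Feb 28 (1662 is not a leap year).
Feb 14 is 14 days before Feb 28; 14 mod 7 = 0, so Tuesday − 0 = Tuesday.
5798 mod 7 = 2, so 5798 days after a Tuesday is Tuesday + 2 = Thursday.

Thursday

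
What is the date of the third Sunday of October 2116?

October 1, 2116 is a Thursday.
The first Sunday is therefore October 4 (3 days later).
The third Sunday is 4 + 2×7 = October 18.

October 18, 2116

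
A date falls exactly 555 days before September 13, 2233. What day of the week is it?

Wednesday

First find the weekday of Sep 13, 2233. Doomsday rule: the anchor day for the 2200s is Friday. For year 33: 33÷12 = 2 r 9, and 9÷4 = 2, so 2+9+2 = 13.
Friday + 13 ≡ Thursday — that's 2233's doomsday.
In September the doomsday date is Sep 5.
Sep 13 is 8 days after Sep 5; 8 mod 7 = 1, so Thursday + 1 = Friday.
555 mod 7 = 2, so 555 days before a Friday is Friday − 2 = Wednesday.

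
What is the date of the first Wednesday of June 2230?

June 2, 2230

June 1, 2230 is a Tuesday.
The first Wednesday is therefore June 2 (1 days later).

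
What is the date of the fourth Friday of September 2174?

September 23, 2174

September 1, 2174 is a Thursday.
The first Friday is therefore September 2 (1 days later).
The fourth Friday is 2 + 3×7 = September 23.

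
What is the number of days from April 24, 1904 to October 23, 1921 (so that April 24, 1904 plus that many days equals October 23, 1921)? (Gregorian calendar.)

Apr 24, 1904 → Apr 24, 1905: 365 days.
Apr 24, 1905 → Apr 24, 1906: 365 days.
Apr 24, 1906 → Apr 24, 1907: 365 days.
Apr 24, 1907 → Apr 24, 1908: 366 days (Feb 29, 1908 is in that span).
Apr 24, 1908 → Apr 24, 1909: 365 days.
Apr 24, 1909 → Apr 24, 1910: 365 days.
Apr 24, 1910 → Apr 24, 1911: 365 days.
Apr 24, 1911 → Apr 24, 1912: 366 days (Feb 29, 1912 is in that span).
Apr 24, 1912 → Apr 24, 1913: 365 days.
Apr 24, 1913 → Apr 24, 1914: 365 days.
Apr 24, 1914 → Apr 24, 1915: 365 days.
Apr 24, 1915 → Apr 24, 1916: 366 days (Feb 29, 1916 is in that span).
Apr 24, 1916 → Apr 24, 1917: 365 days.
Apr 24, 1917 → Apr 24, 1918: 365 days.
Apr 24, 1918 → Apr 24, 1919: 365 days.
Apr 24, 1919 → Apr 24, 1920: 366 days (Feb 29, 1920 is in that span).
Apr 24, 1920 → Apr 24, 1921: 365 days.
Apr 24, 1921 → May 24, 1921: 30 days (April has 30).
May 24, 1921 → Jun 24, 1921: 31 days (May has 31).
Jun 24, 1921 → Jul 24, 1921: 30 days (June has 30).
Jul 24, 1921 → Aug 24, 1921: 31 days (July has 31).
Aug 24, 1921 → Sep 24, 1921: 31 days (August has 31).
Sep 24, 1921 → Oct 23, 1921: 29 days.
Total: 6391 days.

6391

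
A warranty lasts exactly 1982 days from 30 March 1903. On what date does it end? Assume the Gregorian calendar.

+366 (one year; includes Feb 29, 1904) → Mar 30, 1904 (1616 left).
+365 (one year) → Mar 30, 1905 (1251 left).
+365 (one year) → Mar 30, 1906 (886 left).
+365 (one year) → Mar 30, 1907 (521 left).
+366 (one year; includes Feb 29, 1908) → Mar 30, 1908 (155 left).
Mar has 31 days: +2 → Apr 1, 1908 (153 left).
Apr has 30 days: +30 → May 1, 1908 (123 left).
May has 31 days: +31 → Jun 1, 1908 (92 left).
Jun has 30 days: +30 → Jul 1, 1908 (62 left).
Jul has 31 days: +31 → Aug 1, 1908 (31 left).
Aug has 31 days: +31 → Sep 1, 1908 (0 left).

September 1, 1908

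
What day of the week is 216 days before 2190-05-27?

First find the weekday of May 27, 2190. Doomsday rule: the anchor day for the 2100s is Sunday. For year 90: 90÷12 = 7 r 6, and 6÷4 = 1, so 7+6+1 = 14.
Sunday + 14 ≡ Sunday — that's 2190's doomsday.
In May the doomsday date is May 9.
May 27 is 18 days after May 9; 18 mod 7 = 4, so Sunday + 4 = Thursday.
216 mod 7 = 6, so 216 days before a Thursday is Thursday − 6 = Friday.

Friday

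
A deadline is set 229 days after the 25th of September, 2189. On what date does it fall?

Sep has 30 days: +6 → Oct 1, 2189 (223 left).
Oct has 31 days: +31 → Nov 1, 2189 (192 left).
Nov has 30 days: +30 → Dec 1, 2189 (162 left).
Dec has 31 days: +31 → Jan 1, 2190 (131 left).
Jan has 31 days: +31 → Feb 1, 2190 (100 left).
Feb has 28 days: +28 → Mar 1, 2190 (72 left).
Mar has 31 days: +31 → Apr 1, 2190 (41 left).
Apr has 30 days: +30 → May 1, 2190 (11 left).
+11 → May 12, 2190.

May 12, 2190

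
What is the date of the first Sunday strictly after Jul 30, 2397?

August 3, 2397

Jul 30, 2397 is a Wednesday.
From Wednesday to the next Sunday is 4 days.
Jul 30, 2397 + 4 = Aug 3, 2397.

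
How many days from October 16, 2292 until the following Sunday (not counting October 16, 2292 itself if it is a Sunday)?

Oct 16, 2292 is a Sunday.
From Sunday to the next Sunday is 7 days.

7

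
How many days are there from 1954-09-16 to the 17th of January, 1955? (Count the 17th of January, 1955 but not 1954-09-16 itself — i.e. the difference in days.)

123

Sep 16, 1954 → Oct 16, 1954: 30 days (September has 30).
Oct 16, 1954 → Nov 16, 1954: 31 days (October has 31).
Nov 16, 1954 → Dec 16, 1954: 30 days (November has 30).
Dec 16, 1954 → Jan 16, 1955: 31 days (December has 31).
Jan 16, 1955 → Jan 17, 1955: 1 days.
Total: 123 days.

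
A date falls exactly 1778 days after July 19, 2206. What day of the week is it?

Jul 19, 2206 is a Saturday.
1778 mod 7 = 0, so 1778 days after a Saturday is Saturday + 0 = Saturday.

Saturday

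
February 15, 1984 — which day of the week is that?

January 1, 1984 is a Sunday.
Jan 1, 1984 → Feb 1, 1984: 31 days (January has 31).
Feb 1, 1984 → Feb 15, 1984: 14 days.
Total: 45 days.
45 mod 7 = 3, so Sunday + 3 = Wednesday.

Wednesday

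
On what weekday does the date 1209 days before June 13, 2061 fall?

Wednesday

Jun 13, 2061 is a Monday.
1209 mod 7 = 5, so 1209 days before a Monday is Monday − 5 = Wednesday.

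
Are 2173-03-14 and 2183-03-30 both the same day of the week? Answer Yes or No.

From Mar 14, 2173 to Mar 30, 2183 is 3668 days.
3668 mod 7 = 0, so they are the same weekday.
(Mar 14, 2173 is a Sunday; Mar 30, 2183 is a Sunday.)

Yes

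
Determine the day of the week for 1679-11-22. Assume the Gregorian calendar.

Wednesday

Doomsday rule: the anchor day for the 1600s is Tuesday. For year 79: 79÷12 = 6 r 7, and 7÷4 = 1, so 6+7+1 = 14.
Tuesday + 14 ≡ Tuesday — that's 1679's doomsday.
In November the doomsday date is Nov 7.
Nov 22 is 15 days after Nov 7; 15 mod 7 = 1, so Tuesday + 1 = Wednesday.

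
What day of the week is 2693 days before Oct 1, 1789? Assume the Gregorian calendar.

Saturday

First find the weekday of Oct 1, 1789. Doomsday rule: the anchor day for the 1700s is Sunday. For year 89: 89÷12 = 7 r 5, and 5÷4 = 1, so 7+5+1 = 13.
Sunday + 13 ≡ Saturday — that's 1789's doomsday.
In October the doomsday date is Oct 10.
Oct 1 is 9 days before Oct 10; 9 mod 7 = 2, so Saturday − 2 = Thursday.
2693 mod 7 = 5, so 2693 days before a Thursday is Thursday − 5 = Saturday.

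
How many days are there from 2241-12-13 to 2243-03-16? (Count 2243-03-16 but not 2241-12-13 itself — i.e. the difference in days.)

Dec 13, 2241 → Dec 13, 2242: 365 days.
Dec 13, 2242 → Jan 13, 2243: 31 days (December has 31).
Jan 13, 2243 → Feb 13, 2243: 31 days (January has 31).
Feb 13, 2243 → Mar 13, 2243: 28 days (February has 28).
Mar 13, 2243 → Mar 16, 2243: 3 days.
Total: 458 days.

458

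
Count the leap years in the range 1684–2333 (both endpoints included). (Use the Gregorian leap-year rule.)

157

Multiples of 4 in [1684,2333]: 163.
Of those, multiples of 100: 7 (not leap unless ÷400).
Multiples of 400: 1.
Leap years = 163 − 7 + 1 = 157.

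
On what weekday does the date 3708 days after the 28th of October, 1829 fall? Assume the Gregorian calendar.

First find the weekday of Oct 28, 1829. Doomsday rule: the anchor day for the 1800s is Friday. For year 29: 29÷12 = 2 r 5, and 5÷4 = 1, so 2+5+1 = 8.
Friday + 8 ≡ Saturday — that's 1829's doomsday.
In October the doomsday date is Oct 10.
Oct 28 is 18 days after Oct 10; 18 mod 7 = 4, so Saturday + 4 = Wednesday.
3708 mod 7 = 5, so 3708 days after a Wednesday is Wednesday + 5 = Monday.

Monday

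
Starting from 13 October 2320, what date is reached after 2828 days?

+365 (one year) → Oct 13, 2321 (2463 left).
+365 (one year) → Oct 13, 2322 (2098 left).
+365 (one year) → Oct 13, 2323 (1733 left).
+366 (one year; includes Feb 29, 2324) → Oct 13, 2324 (1367 left).
+365 (one year) → Oct 13, 2325 (1002 left).
+365 (one year) → Oct 13, 2326 (637 left).
+365 (one year) → Oct 13, 2327 (272 left).
Oct has 31 days: +19 → Nov 1, 2327 (253 left).
Nov has 30 days: +30 → Dec 1, 2327 (223 left).
Dec has 31 days: +31 → Jan 1, 2328 (192 left).
Jan has 31 days: +31 → Feb 1, 2328 (161 left).
Feb has 29 days: +29 → Mar 1, 2328 (132 left).
Mar has 31 days: +31 → Apr 1, 2328 (101 left).
Apr has 30 days: +30 → May 1, 2328 (71 left).
May has 31 days: +31 → Jun 1, 2328 (40 left).
Jun has 30 days: +30 → Jul 1, 2328 (10 left).
+10 → Jul 11, 2328.

July 11, 2328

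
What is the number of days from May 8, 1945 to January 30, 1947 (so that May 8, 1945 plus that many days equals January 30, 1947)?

632

May 8, 1945 → May 8, 1946: 365 days.
May 8, 1946 → Jun 8, 1946: 31 days (May has 31).
Jun 8, 1946 → Jul 8, 1946: 30 days (June has 30).
Jul 8, 1946 → Aug 8, 1946: 31 days (July has 31).
Aug 8, 1946 → Sep 8, 1946: 31 days (August has 31).
Sep 8, 1946 → Oct 8, 1946: 30 days (September has 30).
Oct 8, 1946 → Nov 8, 1946: 31 days (October has 31).
Nov 8, 1946 → Dec 8, 1946: 30 days (November has 30).
Dec 8, 1946 → Jan 8, 1947: 31 days (December has 31).
Jan 8, 1947 → Jan 30, 1947: 22 days.
Total: 632 days.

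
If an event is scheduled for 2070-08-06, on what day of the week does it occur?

Doomsday rule: the anchor day for the 2000s is Tuesday. For year 70: 70÷12 = 5 r 10, and 10÷4 = 2, so 5+10+2 = 17.
Tuesday + 17 ≡ Friday — that's 2070's doomsday.
In August the doomsday date is Aug 8.
Aug 6 is 2 days before Aug 8; 2 mod 7 = 2, so Friday − 2 = Wednesday.

Wednesday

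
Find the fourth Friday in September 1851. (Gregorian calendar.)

September 26, 1851

September 1, 1851 is a Monday.
The first Friday is therefore September 5 (4 days later).
The fourth Friday is 5 + 3×7 = September 26.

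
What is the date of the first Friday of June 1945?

June 1, 1945

June 1, 1945 is a Friday.
The first Friday is therefore June 1 (same day).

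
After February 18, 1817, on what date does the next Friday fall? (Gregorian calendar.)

February 21, 1817

Feb 18, 1817 is a Tuesday.
From Tuesday to the next Friday is 3 days.
Feb 18, 1817 + 3 = Feb 21, 1817.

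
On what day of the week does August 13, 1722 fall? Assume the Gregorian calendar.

Thursday

Doomsday rule: the anchor day for the 1700s is Sunday. For year 22: 22÷12 = 1 r 10, and 10÷4 = 2, so 1+10+2 = 13.
Sunday + 13 ≡ Saturday — that's 1722's doomsday.
In August the doomsday date is Aug 8.
Aug 13 is 5 days after Aug 8; 5 mod 7 = 5, so Saturday + 5 = Thursday.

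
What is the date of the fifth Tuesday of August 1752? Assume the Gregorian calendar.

August 1, 1752 is a Tuesday.
The first Tuesday is therefore August 1 (same day).
The fifth Tuesday is 1 + 4×7 = August 29.

August 29, 1752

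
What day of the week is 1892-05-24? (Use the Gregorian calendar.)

Doomsday rule: the anchor day for the 1800s is Friday. For year 92: 92÷12 = 7 r 8, and 8÷4 = 2, so 7+8+2 = 17.
Friday + 17 ≡ Monday — that's 1892's doomsday.
In May the doomsday date is May 9.
May 24 is 15 days after May 9; 15 mod 7 = 1, so Monday + 1 = Tuesday.

Tuesday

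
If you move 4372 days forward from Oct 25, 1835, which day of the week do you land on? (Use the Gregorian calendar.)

Thursday

First find the weekday of Oct 25, 1835. Doomsday rule: the anchor day for the 1800s is Friday. For year 35: 35÷12 = 2 r 11, and 11÷4 = 2, so 2+11+2 = 15.
Friday + 15 ≡ Saturday — that's 1835's doomsday.
In October the doomsday date is Oct 10.
Oct 25 is 15 days after Oct 10; 15 mod 7 = 1, so Saturday + 1 = Sunday.
4372 mod 7 = 4, so 4372 days after a Sunday is Sunday + 4 = Thursday.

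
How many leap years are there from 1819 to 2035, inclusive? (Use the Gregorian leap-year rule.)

Multiples of 4 in [1819,2035]: 54.
Of those, multiples of 100: 2 (not leap unless ÷400).
Multiples of 400: 1.
Leap years = 54 − 2 + 1 = 53.

53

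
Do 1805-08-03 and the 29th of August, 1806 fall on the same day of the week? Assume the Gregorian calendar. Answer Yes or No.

From Aug 3, 1805 to Aug 29, 1806 is 391 days.
391 mod 7 = 6, so they are different weekdays.
(Aug 3, 1805 is a Saturday; Aug 29, 1806 is a Friday.)

No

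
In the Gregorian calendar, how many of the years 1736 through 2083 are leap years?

85

Multiples of 4 in [1736,2083]: 87.
Of those, multiples of 100: 3 (not leap unless ÷400).
Multiples of 400: 1.
Leap years = 87 − 3 + 1 = 85.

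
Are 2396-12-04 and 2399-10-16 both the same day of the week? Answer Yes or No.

From Dec 4, 2396 to Oct 16, 2399 is 1046 days.
1046 mod 7 = 3, so they are different weekdays.
(Dec 4, 2396 is a Wednesday; Oct 16, 2399 is a Saturday.)

No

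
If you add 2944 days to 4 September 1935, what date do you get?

+366 (one year; includes Feb 29, 1936) → Sep 4, 1936 (2578 left).
+365 (one year) → Sep 4, 1937 (2213 left).
+365 (one year) → Sep 4, 1938 (1848 left).
+365 (one year) → Sep 4, 1939 (1483 left).
+366 (one year; includes Feb 29, 1940) → Sep 4, 1940 (1117 left).
+365 (one year) → Sep 4, 1941 (752 left).
+365 (one year) → Sep 4, 1942 (387 left).
Sep has 30 days: +27 → Oct 1, 1942 (360 left).
Oct has 31 days: +31 → Nov 1, 1942 (329 left).
Nov has 30 days: +30 → Dec 1, 1942 (299 left).
Dec has 31 days: +31 → Jan 1, 1943 (268 left).
Jan has 31 days: +31 → Feb 1, 1943 (237 left).
Feb has 28 days: +28 → Mar 1, 1943 (209 left).
Mar has 31 days: +31 → Apr 1, 1943 (178 left).
Apr has 30 days: +30 → May 1, 1943 (148 left).
May has 31 days: +31 → Jun 1, 1943 (117 left).
Jun has 30 days: +30 → Jul 1, 1943 (87 left).
Jul has 31 days: +31 → Aug 1, 1943 (56 left).
Aug has 31 days: +31 → Sep 1, 1943 (25 left).
+25 → Sep 26, 1943.

September 26, 1943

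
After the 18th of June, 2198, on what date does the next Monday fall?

Jun 18, 2198 is a Monday.
From Monday to the next Monday is 7 days.
Jun 18, 2198 + 7 = Jun 25, 2198.

June 25, 2198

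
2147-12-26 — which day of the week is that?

Tuesday

Doomsday rule: the anchor day for the 2100s is Sunday. For year 47: 47÷12 = 3 r 11, and 11÷4 = 2, so 3+11+2 = 16.
Sunday + 16 ≡ Tuesday — that's 2147's doomsday.
In December the doomsday date is Dec 12.
Dec 26 is 14 days after Dec 12; 14 mod 7 = 0, so Tuesday + 0 = Tuesday.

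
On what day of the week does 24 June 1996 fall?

Doomsday rule: the anchor day for the 1900s is Wednesday. For year 96: 96÷12 = 8 r 0, and 0÷4 = 0, so 8+0+0 = 8.
Wednesday + 8 ≡ Thursday — that's 1996's doomsday.
In June the doomsday date is Jun 6.
Jun 24 is 18 days after Jun 6; 18 mod 7 = 4, so Thursday + 4 = Monday.

Monday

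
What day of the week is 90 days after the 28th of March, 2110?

Thursday

Mar 28, 2110 is a Friday.
90 mod 7 = 6, so 90 days after a Friday is Friday + 6 = Thursday.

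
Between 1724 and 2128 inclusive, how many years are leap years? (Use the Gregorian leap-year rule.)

Multiples of 4 in [1724,2128]: 102.
Of those, multiples of 100: 4 (not leap unless ÷400).
Multiples of 400: 1.
Leap years = 102 − 4 + 1 = 99.

99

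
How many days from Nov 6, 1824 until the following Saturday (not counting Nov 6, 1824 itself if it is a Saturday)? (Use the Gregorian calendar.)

7

Nov 6, 1824 is a Saturday.
From Saturday to the next Saturday is 7 days.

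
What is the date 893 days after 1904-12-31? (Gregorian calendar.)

+365 (one year) → Dec 31, 1905 (528 left).
+365 (one year) → Dec 31, 1906 (163 left).
Dec has 31 days: +1 → Jan 1, 1907 (162 left).
Jan has 31 days: +31 → Feb 1, 1907 (131 left).
Feb has 28 days: +28 → Mar 1, 1907 (103 left).
Mar has 31 days: +31 → Apr 1, 1907 (72 left).
Apr has 30 days: +30 → May 1, 1907 (42 left).
May has 31 days: +31 → Jun 1, 1907 (11 left).
+11 → Jun 12, 1907.

June 12, 1907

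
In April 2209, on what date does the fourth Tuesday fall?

April 25, 2209

April 1, 2209 is a Saturday.
The first Tuesday is therefore April 4 (3 days later).
The fourth Tuesday is 4 + 3×7 = April 25.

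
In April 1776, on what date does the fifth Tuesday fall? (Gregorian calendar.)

April 1, 1776 is a Monday.
The first Tuesday is therefore April 2 (1 days later).
The fifth Tuesday is 2 + 4×7 = April 30.

April 30, 1776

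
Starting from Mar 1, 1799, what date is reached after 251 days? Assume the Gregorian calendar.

Mar has 31 days: +31 → Apr 1, 1799 (220 left).
Apr has 30 days: +30 → May 1, 1799 (190 left).
May has 31 days: +31 → Jun 1, 1799 (159 left).
Jun has 30 days: +30 → Jul 1, 1799 (129 left).
Jul has 31 days: +31 → Aug 1, 1799 (98 left).
Aug has 31 days: +31 → Sep 1, 1799 (67 left).
Sep has 30 days: +30 → Oct 1, 1799 (37 left).
Oct has 31 days: +31 → Nov 1, 1799 (6 left).
+6 → Nov 7, 1799.

November 7, 1799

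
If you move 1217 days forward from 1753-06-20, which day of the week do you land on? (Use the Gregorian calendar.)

Tuesday

First find the weekday of Jun 20, 1753. Doomsday rule: the anchor day for the 1700s is Sunday. For year 53: 53÷12 = 4 r 5, and 5÷4 = 1, so 4+5+1 = 10.
Sunday + 10 ≡ Wednesday — that's 1753's doomsday.
In June the doomsday date is Jun 6.
Jun 20 is 14 days after Jun 6; 14 mod 7 = 0, so Wednesday + 0 = Wednesday.
1217 mod 7 = 6, so 1217 days after a Wednesday is Wednesday + 6 = Tuesday.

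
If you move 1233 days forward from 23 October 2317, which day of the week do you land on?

Wednesday

First find the weekday of Oct 23, 2317. Doomsday rule: the anchor day for the 2300s is Wednesday. For year 17: 17÷12 = 1 r 5, and 5÷4 = 1, so 1+5+1 = 7.
Wednesday + 7 ≡ Wednesday — that's 2317's doomsday.
In October the doomsday date is Oct 10.
Oct 23 is 13 days after Oct 10; 13 mod 7 = 6, so Wednesday + 6 = Tuesday.
1233 mod 7 = 1, so 1233 days after a Tuesday is Tuesday + 1 = Wednesday.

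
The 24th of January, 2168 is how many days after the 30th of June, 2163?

1669

Jun 30, 2163 → Jun 30, 2164: 366 days (Feb 29, 2164 is in that span).
Jun 30, 2164 → Jun 30, 2165: 365 days.
Jun 30, 2165 → Jun 30, 2166: 365 days.
Jun 30, 2166 → Jun 30, 2167: 365 days.
Jun 30, 2167 → Jul 30, 2167: 30 days (June has 30).
Jul 30, 2167 → Aug 30, 2167: 31 days (July has 31).
Aug 30, 2167 → Sep 30, 2167: 31 days (August has 31).
Sep 30, 2167 → Oct 30, 2167: 30 days (September has 30).
Oct 30, 2167 → Nov 30, 2167: 31 days (October has 31).
Nov 30, 2167 → Dec 30, 2167: 30 days (November has 30).
Dec 30, 2167 → Jan 24, 2168: 25 days.
Total: 1669 days.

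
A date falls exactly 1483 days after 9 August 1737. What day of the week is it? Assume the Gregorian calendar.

Thursday

First find the weekday of Aug 9, 1737. Doomsday rule: the anchor day for the 1700s is Sunday. For year 37: 37÷12 = 3 r 1, and 1÷4 = 0, so 3+1+0 = 4.
Sunday + 4 ≡ Thursday — that's 1737's doomsday.
In August the doomsday date is Aug 8.
Aug 9 is 1 day after Aug 8; 1 mod 7 = 1, so Thursday + 1 = Friday.
1483 mod 7 = 6, so 1483 days after a Friday is Friday + 6 = Thursday.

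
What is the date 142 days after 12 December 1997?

May 3, 1998

Dec has 31 days: +20 → Jan 1, 1998 (122 left).
Jan has 31 days: +31 → Feb 1, 1998 (91 left).
Feb has 28 days: +28 → Mar 1, 1998 (63 left).
Mar has 31 days: +31 → Apr 1, 1998 (32 left).
Apr has 30 days: +30 → May 1, 1998 (2 left).
+2 → May 3, 1998.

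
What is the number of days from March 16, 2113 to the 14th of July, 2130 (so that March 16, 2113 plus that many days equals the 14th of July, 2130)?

Mar 16, 2113 → Mar 16, 2114: 365 days.
Mar 16, 2114 → Mar 16, 2115: 365 days.
Mar 16, 2115 → Mar 16, 2116: 366 days (Feb 29, 2116 is in that span).
Mar 16, 2116 → Mar 16, 2117: 365 days.
Mar 16, 2117 → Mar 16, 2118: 365 days.
Mar 16, 2118 → Mar 16, 2119: 365 days.
Mar 16, 2119 → Mar 16, 2120: 366 days (Feb 29, 2120 is in that span).
Mar 16, 2120 → Mar 16, 2121: 365 days.
Mar 16, 2121 → Mar 16, 2122: 365 days.
Mar 16, 2122 → Mar 16, 2123: 365 days.
Mar 16, 2123 → Mar 16, 2124: 366 days (Feb 29, 2124 is in that span).
Mar 16, 2124 → Mar 16, 2125: 365 days.
Mar 16, 2125 → Mar 16, 2126: 365 days.
Mar 16, 2126 → Mar 16, 2127: 365 days.
Mar 16, 2127 → Mar 16, 2128: 366 days (Feb 29, 2128 is in that span).
Mar 16, 2128 → Mar 16, 2129: 365 days.
Mar 16, 2129 → Mar 16, 2130: 365 days.
Mar 16, 2130 → Apr 16, 2130: 31 days (March has 31).
Apr 16, 2130 → May 16, 2130: 30 days (April has 30).
May 16, 2130 → Jun 16, 2130: 31 days (May has 31).
Jun 16, 2130 → Jul 14, 2130: 28 days.
Total: 6329 days.

6329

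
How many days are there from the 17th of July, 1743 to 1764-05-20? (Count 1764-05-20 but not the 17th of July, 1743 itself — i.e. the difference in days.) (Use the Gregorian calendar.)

7613

Jul 17, 1743 → Jul 17, 1744: 366 days (Feb 29, 1744 is in that span).
Jul 17, 1744 → Jul 17, 1745: 365 days.
Jul 17, 1745 → Jul 17, 1746: 365 days.
Jul 17, 1746 → Jul 17, 1747: 365 days.
Jul 17, 1747 → Jul 17, 1748: 366 days (Feb 29, 1748 is in that span).
Jul 17, 1748 → Jul 17, 1749: 365 days.
Jul 17, 1749 → Jul 17, 1750: 365 days.
Jul 17, 1750 → Jul 17, 1751: 365 days.
Jul 17, 1751 → Jul 17, 1752: 366 days (Feb 29, 1752 is in that span).
Jul 17, 1752 → Jul 17, 1753: 365 days.
Jul 17, 1753 → Jul 17, 1754: 365 days.
Jul 17, 1754 → Jul 17, 1755: 365 days.
Jul 17, 1755 → Jul 17, 1756: 366 days (Feb 29, 1756 is in that span).
Jul 17, 1756 → Jul 17, 1757: 365 days.
Jul 17, 1757 → Jul 17, 1758: 365 days.
Jul 17, 1758 → Jul 17, 1759: 365 days.
Jul 17, 1759 → Jul 17, 1760: 366 days (Feb 29, 1760 is in that span).
Jul 17, 1760 → Jul 17, 1761: 365 days.
Jul 17, 1761 → Jul 17, 1762: 365 days.
Jul 17, 1762 → Jul 17, 1763: 365 days.
Jul 17, 1763 → Aug 17, 1763: 31 days (July has 31).
Aug 17, 1763 → Sep 17, 1763: 31 days (August has 31).
Sep 17, 1763 → Oct 17, 1763: 30 days (September has 30).
Oct 17, 1763 → Nov 17, 1763: 31 days (October has 31).
Nov 17, 1763 → Dec 17, 1763: 30 days (November has 30).
Dec 17, 1763 → Jan 17, 1764: 31 days (December has 31).
Jan 17, 1764 → Feb 17, 1764: 31 days (January has 31).
Feb 17, 1764 → Mar 17, 1764: 29 days (February has 29).
Mar 17, 1764 → Apr 17, 1764: 31 days (March has 31).
Apr 17, 1764 → May 17, 1764: 30 days (April has 30).
May 17, 1764 → May 20, 1764: 3 days.
Total: 7613 days.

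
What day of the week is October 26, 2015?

Doomsday rule: the anchor day for the 2000s is Tuesday. For year 15: 15÷12 = 1 r 3, and 3÷4 = 0, so 1+3+0 = 4.
Tuesday + 4 ≡ Saturday — that's 2015's doomsday.
In October the doomsday date is Oct 10.
Oct 26 is 16 days after Oct 10; 16 mod 7 = 2, so Saturday + 2 = Monday.

Monday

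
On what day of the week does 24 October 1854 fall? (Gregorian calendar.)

Tuesday

Doomsday rule: the anchor day for the 1800s is Friday. For year 54: 54÷12 = 4 r 6, and 6÷4 = 1, so 4+6+1 = 11.
Friday + 11 ≡ Tuesday — that's 1854's doomsday.
In October the doomsday date is Oct 10.
Oct 24 is 14 days after Oct 10; 14 mod 7 = 0, so Tuesday + 0 = Tuesday.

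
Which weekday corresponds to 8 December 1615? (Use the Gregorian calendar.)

Doomsday rule: the anchor day for the 1600s is Tuesday. For year 15: 15÷12 = 1 r 3, and 3÷4 = 0, so 1+3+0 = 4.
Tuesday + 4 ≡ Saturday — that's 1615's doomsday.
In December the doomsday date is Dec 12.
Dec 8 is 4 days before Dec 12; 4 mod 7 = 4, so Saturday − 4 = Tuesday.

Tuesday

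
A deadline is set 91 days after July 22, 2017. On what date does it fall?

October 21, 2017

Jul has 31 days: +10 → Aug 1, 2017 (81 left).
Aug has 31 days: +31 → Sep 1, 2017 (50 left).
Sep has 30 days: +30 → Oct 1, 2017 (20 left).
+20 → Oct 21, 2017.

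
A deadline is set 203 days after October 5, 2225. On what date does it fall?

Oct has 31 days: +27 → Nov 1, 2225 (176 left).
Nov has 30 days: +30 → Dec 1, 2225 (146 left).
Dec has 31 days: +31 → Jan 1, 2226 (115 left).
Jan has 31 days: +31 → Feb 1, 2226 (84 left).
Feb has 28 days: +28 → Mar 1, 2226 (56 left).
Mar has 31 days: +31 → Apr 1, 2226 (25 left).
+25 → Apr 26, 2226.

April 26, 2226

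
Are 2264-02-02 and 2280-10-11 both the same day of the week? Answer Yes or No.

From Feb 2, 2264 to Oct 11, 2280 is 6096 days.
6096 mod 7 = 6, so they are different weekdays.
(Feb 2, 2264 is a Tuesday; Oct 11, 2280 is a Monday.)

No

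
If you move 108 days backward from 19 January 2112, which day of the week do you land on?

Saturday

First find the weekday of Jan 19, 2112. Doomsday rule: the anchor day for the 2100s is Sunday. For year 12: 12÷12 = 1 r 0, and 0÷4 = 0, so 1+0+0 = 1.
Sunday + 1 ≡ Monday — that's 2112's doomsday.
In January the doomsday date is Jan 4 (2112 is a leap year (divisible by 4)).
Jan 19 is 15 days after Jan 4; 15 mod 7 = 1, so Monday + 1 = Tuesday.
108 mod 7 = 3, so 108 days before a Tuesday is Tuesday − 3 = Saturday.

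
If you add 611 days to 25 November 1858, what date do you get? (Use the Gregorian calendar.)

+365 (one year) → Nov 25, 1859 (246 left).
Nov has 30 days: +6 → Dec 1, 1859 (240 left).
Dec has 31 days: +31 → Jan 1, 1860 (209 left).
Jan has 31 days: +31 → Feb 1, 1860 (178 left).
Feb has 29 days: +29 → Mar 1, 1860 (149 left).
Mar has 31 days: +31 → Apr 1, 1860 (118 left).
Apr has 30 days: +30 → May 1, 1860 (88 left).
May has 31 days: +31 → Jun 1, 1860 (57 left).
Jun has 30 days: +30 → Jul 1, 1860 (27 left).
+27 → Jul 28, 1860.

July 28, 1860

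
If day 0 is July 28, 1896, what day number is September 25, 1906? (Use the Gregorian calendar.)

3710

Jul 28, 1896 → Jul 28, 1897: 365 days.
Jul 28, 1897 → Jul 28, 1898: 365 days.
Jul 28, 1898 → Jul 28, 1899: 365 days.
Jul 28, 1899 → Jul 28, 1900: 365 days.
Jul 28, 1900 → Jul 28, 1901: 365 days.
Jul 28, 1901 → Jul 28, 1902: 365 days.
Jul 28, 1902 → Jul 28, 1903: 365 days.
Jul 28, 1903 → Jul 28, 1904: 366 days (Feb 29, 1904 is in that span).
Jul 28, 1904 → Jul 28, 1905: 365 days.
Jul 28, 1905 → Jul 28, 1906: 365 days.
Jul 28, 1906 → Aug 28, 1906: 31 days (July has 31).
Aug 28, 1906 → Sep 25, 1906: 28 days.
Total: 3710 days.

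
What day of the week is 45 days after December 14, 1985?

Tuesday

First find the weekday of Dec 14, 1985. Doomsday rule: the anchor day for the 1900s is Wednesday. For year 85: 85÷12 = 7 r 1, and 1÷4 = 0, so 7+1+0 = 8.
Wednesday + 8 ≡ Thursday — that's 1985's doomsday.
In December the doomsday date is Dec 12.
Dec 14 is 2 days after Dec 12; 2 mod 7 = 2, so Thursday + 2 = Saturday.
45 mod 7 = 3, so 45 days after a Saturday is Saturday + 3 = Tuesday.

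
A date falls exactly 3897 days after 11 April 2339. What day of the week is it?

Apr 11, 2339 is a Tuesday.
3897 mod 7 = 5, so 3897 days after a Tuesday is Tuesday + 5 = Sunday.

Sunday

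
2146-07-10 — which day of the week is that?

Doomsday rule: the anchor day for the 2100s is Sunday. For year 46: 46÷12 = 3 r 10, and 10÷4 = 2, so 3+10+2 = 15.
Sunday + 15 ≡ Monday — that's 2146's doomsday.
In July the doomsday date is Jul 11.
Jul 10 is 1 day before Jul 11; 1 mod 7 = 1, so Monday − 1 = Sunday.

Sunday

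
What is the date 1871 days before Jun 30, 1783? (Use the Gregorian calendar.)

May 16, 1778

−365 (one year) → Jun 30, 1782 (1506 left).
−365 (one year) → Jun 30, 1781 (1141 left).
−365 (one year) → Jun 30, 1780 (776 left).
−366 (one year; includes Feb 29, 1780) → Jun 30, 1779 (410 left).
−365 (one year) → Jun 30, 1778 (45 left).
−30 → May 31, 1778 (end of May, 31 days; 15 left).
−15 → May 16, 1778.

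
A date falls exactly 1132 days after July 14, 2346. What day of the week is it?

Friday

First find the weekday of Jul 14, 2346. Doomsday rule: the anchor day for the 2300s is Wednesday. For year 46: 46÷12 = 3 r 10, and 10÷4 = 2, so 3+10+2 = 15.
Wednesday + 15 ≡ Thursday — that's 2346's doomsday.
In July the doomsday date is Jul 11.
Jul 14 is 3 days after Jul 11; 3 mod 7 = 3, so Thursday + 3 = Sunday.
1132 mod 7 = 5, so 1132 days after a Sunday is Sunday + 5 = Friday.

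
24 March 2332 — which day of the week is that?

Thursday

Doomsday rule: the anchor day for the 2300s is Wednesday. For year 32: 32÷12 = 2 r 8, and 8÷4 = 2, so 2+8+2 = 12.
Wednesday + 12 ≡ Monday — that's 2332's doomsday.
In March the doomsday date is Mar 14.
Mar 24 is 10 days after Mar 14; 10 mod 7 = 3, so Monday + 3 = Thursday.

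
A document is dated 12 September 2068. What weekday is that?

Doomsday rule: the anchor day for the 2000s is Tuesday. For year 68: 68÷12 = 5 r 8, and 8÷4 = 2, so 5+8+2 = 15.
Tuesday + 15 ≡ Wednesday — that's 2068's doomsday.
In September the doomsday date is Sep 5.
Sep 12 is 7 days after Sep 5; 7 mod 7 = 0, so Wednesday + 0 = Wednesday.

Wednesday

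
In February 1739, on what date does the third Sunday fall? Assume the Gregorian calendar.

February 15, 1739

February 1, 1739 is a Sunday.
The first Sunday is therefore February 1 (same day).
The third Sunday is 1 + 2×7 = February 15.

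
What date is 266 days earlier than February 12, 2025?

−12 → Jan 31, 2025 (end of Jan, 31 days; 254 left).
−31 → Dec 31, 2024 (end of Dec, 31 days; 223 left).
−31 → Nov 30, 2024 (end of Nov, 30 days; 192 left).
−30 → Oct 31, 2024 (end of Oct, 31 days; 162 left).
−31 → Sep 30, 2024 (end of Sep, 30 days; 131 left).
−30 → Aug 31, 2024 (end of Aug, 31 days; 101 left).
−31 → Jul 31, 2024 (end of Jul, 31 days; 70 left).
−31 → Jun 30, 2024 (end of Jun, 30 days; 39 left).
−30 → May 31, 2024 (end of May, 31 days; 9 left).
−9 → May 22, 2024.

May 22, 2024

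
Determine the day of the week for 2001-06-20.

January 1, 2001 is a Monday.
Jan 1, 2001 → Feb 1, 2001: 31 days (January has 31).
Feb 1, 2001 → Mar 1, 2001: 28 days (February has 28).
Mar 1, 2001 → Apr 1, 2001: 31 days (March has 31).
Apr 1, 2001 → May 1, 2001: 30 days (April has 30).
May 1, 2001 → Jun 1, 2001: 31 days (May has 31).
Jun 1, 2001 → Jun 20, 2001: 19 days.
Total: 170 days.
170 mod 7 = 2, so Monday + 2 = Wednesday.

Wednesday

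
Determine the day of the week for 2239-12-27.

Friday

Doomsday rule: the anchor day for the 2200s is Friday. For year 39: 39÷12 = 3 r 3, and 3÷4 = 0, so 3+3+0 = 6.
Friday + 6 ≡ Thursday — that's 2239's doomsday.
In December the doomsday date is Dec 12.
Dec 27 is 15 days after Dec 12; 15 mod 7 = 1, so Thursday + 1 = Friday.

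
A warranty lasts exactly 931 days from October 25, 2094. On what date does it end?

May 13, 2097

+365 (one year) → Oct 25, 2095 (566 left).
+366 (one year; includes Feb 29, 2096) → Oct 25, 2096 (200 left).
Oct has 31 days: +7 → Nov 1, 2096 (193 left).
Nov has 30 days: +30 → Dec 1, 2096 (163 left).
Dec has 31 days: +31 → Jan 1, 2097 (132 left).
Jan has 31 days: +31 → Feb 1, 2097 (101 left).
Feb has 28 days: +28 → Mar 1, 2097 (73 left).
Mar has 31 days: +31 → Apr 1, 2097 (42 left).
Apr has 30 days: +30 → May 1, 2097 (12 left).
+12 → May 13, 2097.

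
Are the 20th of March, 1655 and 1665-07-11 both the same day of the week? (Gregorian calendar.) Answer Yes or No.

From Mar 20, 1655 to Jul 11, 1665 is 3766 days.
3766 mod 7 = 0, so they are the same weekday.
(Mar 20, 1655 is a Saturday; Jul 11, 1665 is a Saturday.)

Yes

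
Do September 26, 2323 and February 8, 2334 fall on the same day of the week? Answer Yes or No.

No

From Sep 26, 2323 to Feb 8, 2334 is 3788 days.
3788 mod 7 = 1, so they are different weekdays.
(Sep 26, 2323 is a Wednesday; Feb 8, 2334 is a Thursday.)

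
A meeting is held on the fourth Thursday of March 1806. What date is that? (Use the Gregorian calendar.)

March 27, 1806

March 1, 1806 is a Saturday.
The first Thursday is therefore March 6 (5 days later).
The fourth Thursday is 6 + 3×7 = March 27.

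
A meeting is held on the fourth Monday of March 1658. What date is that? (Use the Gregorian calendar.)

March 1, 1658 is a Friday.
The first Monday is therefore March 4 (3 days later).
The fourth Monday is 4 + 3×7 = March 25.

March 25, 1658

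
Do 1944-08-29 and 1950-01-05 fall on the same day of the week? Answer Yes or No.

From Aug 29, 1944 to Jan 5, 1950 is 1955 days.
1955 mod 7 = 2, so they are different weekdays.
(Aug 29, 1944 is a Tuesday; Jan 5, 1950 is a Thursday.)

No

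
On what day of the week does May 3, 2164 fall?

Doomsday rule: the anchor day for the 2100s is Sunday. For year 64: 64÷12 = 5 r 4, and 4÷4 = 1, so 5+4+1 = 10.
Sunday + 10 ≡ Wednesday — that's 2164's doomsday.
In May the doomsday date is May 9.
May 3 is 6 days before May 9; 6 mod 7 = 6, so Wednesday − 6 = Thursday.

Thursday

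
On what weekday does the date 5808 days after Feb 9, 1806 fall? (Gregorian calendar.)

First find the weekday of Feb 9, 1806. Doomsday rule: the anchor day for the 1800s is Friday. For year 06: 6÷12 = 0 r 6, and 6÷4 = 1, so 0+6+1 = 7.
Friday + 7 ≡ Friday — that's 1806's doomsday.
In February the doomsday date is Feb 28 (1806 is not a leap year).
Feb 9 is 19 days before Feb 28; 19 mod 7 = 5, so Friday − 5 = Sunday.
5808 mod 7 = 5, so 5808 days after a Sunday is Sunday + 5 = Friday.

Friday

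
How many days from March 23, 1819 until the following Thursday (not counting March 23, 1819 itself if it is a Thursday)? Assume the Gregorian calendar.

Mar 23, 1819 is a Tuesday.
From Tuesday to the next Thursday is 2 days.

2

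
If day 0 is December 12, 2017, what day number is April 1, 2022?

1571

Dec 12, 2017 → Dec 12, 2018: 365 days.
Dec 12, 2018 → Dec 12, 2019: 365 days.
Dec 12, 2019 → Dec 12, 2020: 366 days (Feb 29, 2020 is in that span).
Dec 12, 2020 → Dec 12, 2021: 365 days.
Dec 12, 2021 → Jan 12, 2022: 31 days (December has 31).
Jan 12, 2022 → Feb 12, 2022: 31 days (January has 31).
Feb 12, 2022 → Mar 12, 2022: 28 days (February has 28).
Mar 12, 2022 → Apr 1, 2022: 20 days.
Total: 1571 days.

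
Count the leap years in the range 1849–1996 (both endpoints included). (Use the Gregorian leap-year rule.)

36

Multiples of 4 in [1849,1996]: 37.
Of those, multiples of 100: 1 (not leap unless ÷400).
Multiples of 400: 0.
Leap years = 37 − 1 + 0 = 36.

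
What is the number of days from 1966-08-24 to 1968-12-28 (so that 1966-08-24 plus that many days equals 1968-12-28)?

Aug 24, 1966 → Aug 24, 1967: 365 days.
Aug 24, 1967 → Aug 24, 1968: 366 days (Feb 29, 1968 is in that span).
Aug 24, 1968 → Sep 24, 1968: 31 days (August has 31).
Sep 24, 1968 → Oct 24, 1968: 30 days (September has 30).
Oct 24, 1968 → Nov 24, 1968: 31 days (October has 31).
Nov 24, 1968 → Dec 24, 1968: 30 days (November has 30).
Dec 24, 1968 → Dec 28, 1968: 4 days.
Total: 857 days.

857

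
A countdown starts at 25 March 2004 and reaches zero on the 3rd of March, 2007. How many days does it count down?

Mar 25, 2004 → Mar 25, 2005: 365 days.
Mar 25, 2005 → Mar 25, 2006: 365 days.
Mar 25, 2006 → Apr 25, 2006: 31 days (March has 31).
Apr 25, 2006 → May 25, 2006: 30 days (April has 30).
May 25, 2006 → Jun 25, 2006: 31 days (May has 31).
Jun 25, 2006 → Jul 25, 2006: 30 days (June has 30).
Jul 25, 2006 → Aug 25, 2006: 31 days (July has 31).
Aug 25, 2006 → Sep 25, 2006: 31 days (August has 31).
Sep 25, 2006 → Oct 25, 2006: 30 days (September has 30).
Oct 25, 2006 → Nov 25, 2006: 31 days (October has 31).
Nov 25, 2006 → Dec 25, 2006: 30 days (November has 30).
Dec 25, 2006 → Jan 25, 2007: 31 days (December has 31).
Jan 25, 2007 → Feb 25, 2007: 31 days (January has 31).
Feb 25, 2007 → Mar 3, 2007: 6 days.
Total: 1073 days.

1073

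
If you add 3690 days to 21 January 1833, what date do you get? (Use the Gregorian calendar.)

February 28, 1843

+365 (one year) → Jan 21, 1834 (3325 left).
+365 (one year) → Jan 21, 1835 (2960 left).
+365 (one year) → Jan 21, 1836 (2595 left).
+366 (one year; includes Feb 29, 1836) → Jan 21, 1837 (2229 left).
+365 (one year) → Jan 21, 1838 (1864 left).
+365 (one year) → Jan 21, 1839 (1499 left).
+365 (one year) → Jan 21, 1840 (1134 left).
+366 (one year; includes Feb 29, 1840) → Jan 21, 1841 (768 left).
+365 (one year) → Jan 21, 1842 (403 left).
+365 (one year) → Jan 21, 1843 (38 left).
Jan has 31 days: +11 → Feb 1, 1843 (27 left).
+27 → Feb 28, 1843.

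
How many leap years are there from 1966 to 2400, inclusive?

Multiples of 4 in [1966,2400]: 109.
Of those, multiples of 100: 5 (not leap unless ÷400).
Multiples of 400: 2.
Leap years = 109 − 5 + 2 = 106.

106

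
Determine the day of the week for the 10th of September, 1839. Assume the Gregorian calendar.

Tuesday

Doomsday rule: the anchor day for the 1800s is Friday. For year 39: 39÷12 = 3 r 3, and 3÷4 = 0, so 3+3+0 = 6.
Friday + 6 ≡ Thursday — that's 1839's doomsday.
In September the doomsday date is Sep 5.
Sep 10 is 5 days after Sep 5; 5 mod 7 = 5, so Thursday + 5 = Tuesday.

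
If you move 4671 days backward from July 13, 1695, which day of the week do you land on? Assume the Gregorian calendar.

First find the weekday of Jul 13, 1695. Doomsday rule: the anchor day for the 1600s is Tuesday. For year 95: 95÷12 = 7 r 11, and 11÷4 = 2, so 7+11+2 = 20.
Tuesday + 20 ≡ Monday — that's 1695's doomsday.
In July the doomsday date is Jul 11.
Jul 13 is 2 days after Jul 11; 2 mod 7 = 2, so Monday + 2 = Wednesday.
4671 mod 7 = 2, so 4671 days before a Wednesday is Wednesday − 2 = Monday.

Monday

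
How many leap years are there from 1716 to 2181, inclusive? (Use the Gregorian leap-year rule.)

114

Multiples of 4 in [1716,2181]: 117.
Of those, multiples of 100: 4 (not leap unless ÷400).
Multiples of 400: 1.
Leap years = 117 − 4 + 1 = 114.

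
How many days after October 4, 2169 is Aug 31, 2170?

331

Oct 4, 2169 → Nov 4, 2169: 31 days (October has 31).
Nov 4, 2169 → Dec 4, 2169: 30 days (November has 30).
Dec 4, 2169 → Jan 4, 2170: 31 days (December has 31).
Jan 4, 2170 → Feb 4, 2170: 31 days (January has 31).
Feb 4, 2170 → Mar 4, 2170: 28 days (February has 28).
Mar 4, 2170 → Apr 4, 2170: 31 days (March has 31).
Apr 4, 2170 → May 4, 2170: 30 days (April has 30).
May 4, 2170 → Jun 4, 2170: 31 days (May has 31).
Jun 4, 2170 → Jul 4, 2170: 30 days (June has 30).
Jul 4, 2170 → Aug 4, 2170: 31 days (July has 31).
Aug 4, 2170 → Aug 31, 2170: 27 days.
Total: 331 days.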